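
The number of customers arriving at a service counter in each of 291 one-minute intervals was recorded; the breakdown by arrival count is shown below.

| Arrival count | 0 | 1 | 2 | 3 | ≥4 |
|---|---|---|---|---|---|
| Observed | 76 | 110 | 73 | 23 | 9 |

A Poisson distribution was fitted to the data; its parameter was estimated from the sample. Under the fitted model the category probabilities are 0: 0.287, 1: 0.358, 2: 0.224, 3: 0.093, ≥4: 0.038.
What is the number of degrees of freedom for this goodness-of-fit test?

There are k = 5 categories and 1 parameter estimated from the data, so df = 5 − 1 − 1 = 3.

3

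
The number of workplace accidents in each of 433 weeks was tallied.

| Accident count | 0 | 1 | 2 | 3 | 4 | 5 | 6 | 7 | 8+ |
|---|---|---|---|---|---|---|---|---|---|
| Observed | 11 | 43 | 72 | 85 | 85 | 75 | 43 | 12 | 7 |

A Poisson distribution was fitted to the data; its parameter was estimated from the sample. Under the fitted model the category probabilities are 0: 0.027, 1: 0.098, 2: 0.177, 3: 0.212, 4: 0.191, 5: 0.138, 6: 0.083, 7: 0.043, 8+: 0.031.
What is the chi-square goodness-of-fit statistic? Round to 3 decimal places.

Expected counts E_i = n·p_i: 433×0.027 = 11.691, 433×0.098 = 42.434, 433×0.177 = 76.641, 433×0.212 = 91.796, 433×0.191 = 82.703, 433×0.138 = 59.754, 433×0.083 = 35.939, 433×0.043 = 18.619, 433×0.031 = 13.423.
cat         O        E   (O−E)²/E
0          11   11.691     0.0408
1          43   42.434     0.0075
2          72   76.641     0.2810
3          85   91.796     0.5031
4          85   82.703     0.0638
5          75   59.754     3.8900
6          43   35.939     1.3873
7          12   18.619     2.3530
8+          7   13.423     3.0735
Sum = 11.600

11.600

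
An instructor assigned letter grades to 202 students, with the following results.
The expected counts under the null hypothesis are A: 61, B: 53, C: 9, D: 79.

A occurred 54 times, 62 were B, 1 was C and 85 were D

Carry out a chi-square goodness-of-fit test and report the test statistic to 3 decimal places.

9.898

χ² = (54−61)²/61 + (62−53)²/53 + (1−9)²/9 + (85−79)²/79
   = 0.8033 + 1.5283 + 7.1111 + 0.4557
Sum = 9.898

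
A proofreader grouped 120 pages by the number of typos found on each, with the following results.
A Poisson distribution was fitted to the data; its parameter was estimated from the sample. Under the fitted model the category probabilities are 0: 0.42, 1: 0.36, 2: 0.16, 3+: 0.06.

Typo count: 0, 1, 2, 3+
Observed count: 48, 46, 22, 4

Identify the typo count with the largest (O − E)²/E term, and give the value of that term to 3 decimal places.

Expected counts E_i = n·p_i: 120×0.42 = 50.4, 120×0.36 = 43.2, 120×0.16 = 19.2, 120×0.06 = 7.2.
χ² = (48−50.4)²/50.4 + (46−43.2)²/43.2 + (22−19.2)²/19.2 + (4−7.2)²/7.2
   = 0.1143 + 0.1815 + 0.4083 + 1.4222
The largest term is for 3+: 1.422.

3+, 1.422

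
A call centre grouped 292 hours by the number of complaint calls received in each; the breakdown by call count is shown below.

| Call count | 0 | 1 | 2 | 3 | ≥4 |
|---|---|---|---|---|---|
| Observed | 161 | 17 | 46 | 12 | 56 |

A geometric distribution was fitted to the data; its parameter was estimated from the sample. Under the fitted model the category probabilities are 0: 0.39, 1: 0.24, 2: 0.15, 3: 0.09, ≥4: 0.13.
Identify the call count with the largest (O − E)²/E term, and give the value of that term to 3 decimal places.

Expected counts E_i = n·p_i: 292×0.39 = 113.88, 292×0.24 = 70.08, 292×0.15 = 43.8, 292×0.09 = 26.28, 292×0.13 = 37.96.
χ² = (161−113.88)²/113.88 + (17−70.08)²/70.08 + (46−43.8)²/43.8 + (12−26.28)²/26.28 + (56−37.96)²/37.96
   = 19.4968 + 40.2039 + 0.1105 + 7.7595 + 8.5733
The largest term is for 1: 40.204.

1, 40.204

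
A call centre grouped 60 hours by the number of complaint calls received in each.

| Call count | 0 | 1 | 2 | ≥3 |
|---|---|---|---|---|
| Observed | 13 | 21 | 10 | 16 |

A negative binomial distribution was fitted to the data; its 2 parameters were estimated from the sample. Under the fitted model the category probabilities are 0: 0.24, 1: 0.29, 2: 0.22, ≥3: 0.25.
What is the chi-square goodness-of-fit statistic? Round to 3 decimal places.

Expected counts E_i = n·p_i: 60×0.24 = 14.4, 60×0.29 = 17.4, 60×0.22 = 13.2, 60×0.25 = 15.
χ² = (13−14.4)²/14.4 + (21−17.4)²/17.4 + (10−13.2)²/13.2 + (16−15)²/15
   = 0.1361 + 0.7448 + 0.7758 + 0.0667
Sum = 1.723

1.723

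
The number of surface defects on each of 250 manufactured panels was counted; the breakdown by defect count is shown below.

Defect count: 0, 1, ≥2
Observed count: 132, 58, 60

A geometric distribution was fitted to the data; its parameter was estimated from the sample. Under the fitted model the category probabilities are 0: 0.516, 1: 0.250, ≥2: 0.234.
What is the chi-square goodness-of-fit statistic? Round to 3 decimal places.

0.432

Expected counts E_i = n·p_i: 250×0.516 = 129, 250×0.250 = 62.5, 250×0.234 = 58.5.
cat         O        E   (O−E)²/E
0         132      129     0.0698
1          58     62.5     0.3240
≥2         60     58.5     0.0385
Sum = 0.432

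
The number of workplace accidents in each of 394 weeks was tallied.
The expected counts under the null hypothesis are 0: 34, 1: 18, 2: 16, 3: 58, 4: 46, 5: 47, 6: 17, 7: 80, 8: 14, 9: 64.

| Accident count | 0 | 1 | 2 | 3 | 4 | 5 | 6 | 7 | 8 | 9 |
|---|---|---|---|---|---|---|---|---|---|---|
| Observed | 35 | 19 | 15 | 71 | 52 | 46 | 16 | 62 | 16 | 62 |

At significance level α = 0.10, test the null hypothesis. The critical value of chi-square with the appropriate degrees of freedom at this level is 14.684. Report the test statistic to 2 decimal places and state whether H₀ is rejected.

8.32; do not reject

0: (35 − 34)²/34 = 1/34 = 0.029
1: (19 − 18)²/18 = 1/18 = 0.056
2: (15 − 16)²/16 = 1/16 = 0.063
3: (71 − 58)²/58 = 169/58 = 2.914
4: (52 − 46)²/46 = 36/46 = 0.783
5: (46 − 47)²/47 = 1/47 = 0.021
6: (16 − 17)²/17 = 1/17 = 0.059
7: (62 − 80)²/80 = 324/80 = 4.050
8: (16 − 14)²/14 = 4/14 = 0.286
9: (62 − 64)²/64 = 4/64 = 0.063
Sum = 8.32
df = 9. Since 8.32 < 14.684, we do not reject H₀.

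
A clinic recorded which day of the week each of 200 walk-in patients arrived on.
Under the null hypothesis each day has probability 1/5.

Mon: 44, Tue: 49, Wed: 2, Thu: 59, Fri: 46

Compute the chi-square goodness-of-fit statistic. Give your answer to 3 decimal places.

Under H₀ each category has probability 1/5, so each expected count is 200/5 = 40.
Mon: (44 − 40)²/40 = 16/40 = 0.4000
Tue: (49 − 40)²/40 = 81/40 = 2.0250
Wed: (2 − 40)²/40 = 1444/40 = 36.1000
Thu: (59 − 40)²/40 = 361/40 = 9.0250
Fri: (46 − 40)²/40 = 36/40 = 0.9000
Sum = 48.450

48.450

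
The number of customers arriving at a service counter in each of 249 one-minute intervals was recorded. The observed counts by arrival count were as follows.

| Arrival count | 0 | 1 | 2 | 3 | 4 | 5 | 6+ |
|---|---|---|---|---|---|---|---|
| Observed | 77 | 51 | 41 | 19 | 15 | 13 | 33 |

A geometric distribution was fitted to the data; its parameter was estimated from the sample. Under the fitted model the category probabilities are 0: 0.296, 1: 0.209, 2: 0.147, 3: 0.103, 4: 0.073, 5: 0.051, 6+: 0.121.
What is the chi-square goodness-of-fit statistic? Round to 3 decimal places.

Expected counts E_i = n·p_i: 249×0.296 = 73.704, 249×0.209 = 52.041, 249×0.147 = 36.603, 249×0.103 = 25.647, 249×0.073 = 18.177, 249×0.051 = 12.699, 249×0.121 = 30.129.
cat         O        E   (O−E)²/E
0          77   73.704     0.1474
1          51   52.041     0.0208
2          41   36.603     0.5282
3          19   25.647     1.7227
4          15   18.177     0.5553
5          13   12.699     0.0071
6+         33   30.129     0.2736
Sum = 3.255

3.255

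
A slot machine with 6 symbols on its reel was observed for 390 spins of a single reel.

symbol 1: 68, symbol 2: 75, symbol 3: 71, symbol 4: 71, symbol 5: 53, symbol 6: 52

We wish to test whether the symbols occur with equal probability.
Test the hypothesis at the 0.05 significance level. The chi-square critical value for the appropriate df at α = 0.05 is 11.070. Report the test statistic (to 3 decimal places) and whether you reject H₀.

7.600; do not reject

Expected count for each of the 6 categories: 390/6 = 65.
symbol 1: (68 − 65)²/65 = 9/65 = 0.1385
symbol 2: (75 − 65)²/65 = 100/65 = 1.5385
symbol 3: (71 − 65)²/65 = 36/65 = 0.5538
symbol 4: (71 − 65)²/65 = 36/65 = 0.5538
symbol 5: (53 − 65)²/65 = 144/65 = 2.2154
symbol 6: (52 − 65)²/65 = 169/65 = 2.6000
Sum = 7.600
df = 5. Since 7.600 < 11.070, we do not reject H₀.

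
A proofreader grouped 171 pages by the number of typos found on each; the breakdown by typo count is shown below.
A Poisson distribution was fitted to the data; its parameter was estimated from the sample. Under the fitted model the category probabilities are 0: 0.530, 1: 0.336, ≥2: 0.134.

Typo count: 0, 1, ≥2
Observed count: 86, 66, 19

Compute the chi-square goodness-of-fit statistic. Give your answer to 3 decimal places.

Expected counts E_i = n·p_i: 171×0.530 = 90.63, 171×0.336 = 57.456, 171×0.134 = 22.914.
cat         O        E   (O−E)²/E
0          86    90.63     0.2365
1          66   57.456     1.2705
≥2         19   22.914     0.6686
Sum = 2.176

2.176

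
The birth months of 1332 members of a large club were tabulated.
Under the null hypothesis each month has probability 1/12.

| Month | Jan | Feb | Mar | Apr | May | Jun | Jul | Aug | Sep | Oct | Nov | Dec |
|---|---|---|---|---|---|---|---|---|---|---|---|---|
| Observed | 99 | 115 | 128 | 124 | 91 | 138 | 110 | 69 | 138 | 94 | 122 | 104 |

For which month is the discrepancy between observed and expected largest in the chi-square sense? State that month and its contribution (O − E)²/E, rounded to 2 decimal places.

Aug, 15.89

Under H₀ each category has probability 1/12, so each expected count is 1332/12 = 111.
cat         O        E   (O−E)²/E
Jan        99      111      1.297
Feb       115      111      0.144
Mar       128      111      2.604
Apr       124      111      1.523
May        91      111      3.604
Jun       138      111      6.568
Jul       110      111      0.009
Aug        69      111     15.892
Sep       138      111      6.568
Oct        94      111      2.604
Nov       122      111      1.090
Dec       104      111      0.441
The largest term is for Aug: 15.89.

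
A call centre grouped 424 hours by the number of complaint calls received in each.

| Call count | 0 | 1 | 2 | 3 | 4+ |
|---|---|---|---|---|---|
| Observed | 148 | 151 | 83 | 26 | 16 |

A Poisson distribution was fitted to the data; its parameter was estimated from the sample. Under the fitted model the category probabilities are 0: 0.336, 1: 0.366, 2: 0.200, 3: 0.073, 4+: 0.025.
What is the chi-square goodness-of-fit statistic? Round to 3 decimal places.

3.909

Expected counts E_i = n·p_i: 424×0.336 = 142.464, 424×0.366 = 155.184, 424×0.200 = 84.8, 424×0.073 = 30.952, 424×0.025 = 10.6.
χ² = (148−142.464)²/142.464 + (151−155.184)²/155.184 + (83−84.8)²/84.8 + (26−30.952)²/30.952 + (16−10.6)²/10.6
   = 0.2151 + 0.1128 + 0.0382 + 0.7923 + 2.7509
Sum = 3.909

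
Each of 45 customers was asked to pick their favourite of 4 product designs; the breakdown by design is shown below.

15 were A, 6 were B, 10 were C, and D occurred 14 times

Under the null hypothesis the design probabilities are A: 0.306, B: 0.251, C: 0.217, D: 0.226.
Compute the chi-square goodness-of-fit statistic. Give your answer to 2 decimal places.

4.04

Expected counts E_i = n·p_i: 45×0.306 = 13.77, 45×0.251 = 11.295, 45×0.217 = 9.765, 45×0.226 = 10.17.
χ² = (15−13.77)²/13.77 + (6−11.295)²/11.295 + (10−9.765)²/9.765 + (14−10.17)²/10.17
   = 0.110 + 2.482 + 0.006 + 1.442
Sum = 4.04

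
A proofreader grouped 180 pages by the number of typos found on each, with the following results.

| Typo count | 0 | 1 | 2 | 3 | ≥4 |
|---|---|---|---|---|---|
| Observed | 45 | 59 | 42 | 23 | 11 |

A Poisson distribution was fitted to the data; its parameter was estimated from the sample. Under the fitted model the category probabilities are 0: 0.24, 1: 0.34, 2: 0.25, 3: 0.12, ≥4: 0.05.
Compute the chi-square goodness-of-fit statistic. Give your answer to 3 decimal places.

Expected counts E_i = n·p_i: 180×0.24 = 43.2, 180×0.34 = 61.2, 180×0.25 = 45, 180×0.12 = 21.6, 180×0.05 = 9.
cat         O        E   (O−E)²/E
0          45     43.2     0.0750
1          59     61.2     0.0791
2          42       45     0.2000
3          23     21.6     0.0907
≥4         11        9     0.4444
Sum = 0.889

0.889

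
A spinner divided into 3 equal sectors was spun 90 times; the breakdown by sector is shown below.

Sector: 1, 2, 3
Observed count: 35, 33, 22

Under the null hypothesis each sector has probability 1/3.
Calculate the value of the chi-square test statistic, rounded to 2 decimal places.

Expected count for each of the 3 categories: 90/3 = 30.
χ² = (35−30)²/30 + (33−30)²/30 + (22−30)²/30
   = 0.833 + 0.300 + 2.133
Sum = 3.27

3.27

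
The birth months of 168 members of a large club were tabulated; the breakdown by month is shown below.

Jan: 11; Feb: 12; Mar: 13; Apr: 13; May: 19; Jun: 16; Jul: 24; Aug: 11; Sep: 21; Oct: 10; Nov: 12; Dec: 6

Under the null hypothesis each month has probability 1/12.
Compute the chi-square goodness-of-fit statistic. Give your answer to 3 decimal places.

Expected count for each of the 12 categories: 168/12 = 14.
cat         O        E   (O−E)²/E
Jan        11       14     0.6429
Feb        12       14     0.2857
Mar        13       14     0.0714
Apr        13       14     0.0714
May        19       14     1.7857
Jun        16       14     0.2857
Jul        24       14     7.1429
Aug        11       14     0.6429
Sep        21       14     3.5000
Oct        10       14     1.1429
Nov        12       14     0.2857
Dec         6       14     4.5714
Sum = 20.429

20.429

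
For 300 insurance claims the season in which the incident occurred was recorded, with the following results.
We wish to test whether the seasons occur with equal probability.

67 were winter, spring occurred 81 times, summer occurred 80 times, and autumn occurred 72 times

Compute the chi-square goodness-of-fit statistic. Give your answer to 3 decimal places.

1.787

Under H₀ each category has probability 1/4, so each expected count is 300/4 = 75.
χ² = (67−75)²/75 + (81−75)²/75 + (80−75)²/75 + (72−75)²/75
   = 0.8533 + 0.4800 + 0.3333 + 0.1200
Sum = 1.787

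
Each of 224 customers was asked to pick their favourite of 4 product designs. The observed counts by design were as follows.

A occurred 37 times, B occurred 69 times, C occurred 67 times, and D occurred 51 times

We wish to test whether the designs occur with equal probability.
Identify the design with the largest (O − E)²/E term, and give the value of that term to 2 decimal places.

Under H₀ each category has probability 1/4, so each expected count is 224/4 = 56.
cat         O        E   (O−E)²/E
A          37       56      6.446
B          69       56      3.018
C          67       56      2.161
D          51       56      0.446
The largest term is for A: 6.45.

A, 6.45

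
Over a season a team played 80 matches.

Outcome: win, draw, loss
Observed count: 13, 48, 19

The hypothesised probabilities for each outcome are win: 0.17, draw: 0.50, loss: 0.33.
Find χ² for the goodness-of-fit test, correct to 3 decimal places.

3.701

Expected counts E_i = n·p_i: 80×0.17 = 13.6, 80×0.50 = 40, 80×0.33 = 26.4.
cat         O        E   (O−E)²/E
win        13     13.6     0.0265
draw       48       40     1.6000
loss       19     26.4     2.0742
Sum = 3.701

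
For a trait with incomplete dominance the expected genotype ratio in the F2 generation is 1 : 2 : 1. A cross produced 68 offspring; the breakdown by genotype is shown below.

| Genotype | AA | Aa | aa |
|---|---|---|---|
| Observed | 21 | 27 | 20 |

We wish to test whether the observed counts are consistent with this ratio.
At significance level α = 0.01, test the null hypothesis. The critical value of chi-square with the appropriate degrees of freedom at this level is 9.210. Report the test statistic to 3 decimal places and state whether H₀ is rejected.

2.912; do not reject

Ratio total = 4. Expected counts: 68×1/4 = 17, 68×2/4 = 34, 68×1/4 = 17.
cat         O        E   (O−E)²/E
AA         21       17     0.9412
Aa         27       34     1.4412
aa         20       17     0.5294
Sum = 2.912
df = 2. Since 2.912 < 9.210, we do not reject H₀.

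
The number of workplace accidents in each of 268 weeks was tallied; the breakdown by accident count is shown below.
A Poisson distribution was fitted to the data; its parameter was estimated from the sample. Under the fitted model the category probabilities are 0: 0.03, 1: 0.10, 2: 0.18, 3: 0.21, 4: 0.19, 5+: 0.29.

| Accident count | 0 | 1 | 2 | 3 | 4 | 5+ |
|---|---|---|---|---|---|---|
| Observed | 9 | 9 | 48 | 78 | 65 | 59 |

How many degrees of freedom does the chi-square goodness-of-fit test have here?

There are k = 6 categories and 1 parameter estimated from the data, so df = 6 − 1 − 1 = 4.

4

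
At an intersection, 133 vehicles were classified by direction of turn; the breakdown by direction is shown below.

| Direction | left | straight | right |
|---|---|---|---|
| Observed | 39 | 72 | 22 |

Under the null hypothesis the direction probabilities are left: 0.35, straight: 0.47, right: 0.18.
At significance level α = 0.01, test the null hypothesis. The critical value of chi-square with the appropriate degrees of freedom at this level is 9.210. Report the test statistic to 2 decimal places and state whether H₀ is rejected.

Expected counts E_i = n·p_i: 133×0.35 = 46.55, 133×0.47 = 62.51, 133×0.18 = 23.94.
cat           O        E   (O−E)²/E
left         39    46.55      1.225
straight     72    62.51      1.441
right        22    23.94      0.157
Sum = 2.82
df = 2. Since 2.82 < 9.210, we do not reject H₀.

2.82; do not reject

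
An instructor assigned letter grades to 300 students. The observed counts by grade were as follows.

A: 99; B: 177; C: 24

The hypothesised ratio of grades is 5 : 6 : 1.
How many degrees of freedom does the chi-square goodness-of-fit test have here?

2

There are k = 3 categories and no parameters were estimated from the data, so df = 3 − 1 = 2.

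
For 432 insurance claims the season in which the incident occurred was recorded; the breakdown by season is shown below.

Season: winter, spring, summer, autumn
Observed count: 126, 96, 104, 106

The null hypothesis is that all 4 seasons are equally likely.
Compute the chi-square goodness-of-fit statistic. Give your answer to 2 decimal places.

Expected count for each of the 4 categories: 432/4 = 108.
cat         O        E   (O−E)²/E
winter    126      108      3.000
spring     96      108      1.333
summer    104      108      0.148
autumn    106      108      0.037
Sum = 4.52

4.52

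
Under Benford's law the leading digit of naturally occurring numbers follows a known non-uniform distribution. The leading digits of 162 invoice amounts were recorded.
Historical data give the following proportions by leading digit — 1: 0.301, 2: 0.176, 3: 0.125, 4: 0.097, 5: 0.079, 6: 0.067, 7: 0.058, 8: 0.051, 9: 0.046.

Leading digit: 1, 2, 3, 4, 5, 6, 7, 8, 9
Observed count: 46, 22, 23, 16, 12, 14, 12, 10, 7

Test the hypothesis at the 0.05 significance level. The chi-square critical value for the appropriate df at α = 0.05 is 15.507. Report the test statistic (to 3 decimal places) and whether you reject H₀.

4.099; do not reject

Expected counts E_i = n·p_i: 162×0.301 = 48.762, 162×0.176 = 28.512, 162×0.125 = 20.25, 162×0.097 = 15.714, 162×0.079 = 12.798, 162×0.067 = 10.854, 162×0.058 = 9.396, 162×0.051 = 8.262, 162×0.046 = 7.452.
1: (46 − 48.762)²/48.762 = 7.628644/48.762 = 0.1564
2: (22 − 28.512)²/28.512 = 42.406144/28.512 = 1.4873
3: (23 − 20.25)²/20.25 = 7.5625/20.25 = 0.3735
4: (16 − 15.714)²/15.714 = 0.081796/15.714 = 0.0052
5: (12 − 12.798)²/12.798 = 0.636804/12.798 = 0.0498
6: (14 − 10.854)²/10.854 = 9.897316/10.854 = 0.9119
7: (12 − 9.396)²/9.396 = 6.780816/9.396 = 0.7217
8: (10 − 8.262)²/8.262 = 3.020644/8.262 = 0.3656
9: (7 − 7.452)²/7.452 = 0.204304/7.452 = 0.0274
Sum = 4.099
df = 8. Since 4.099 < 15.507, we do not reject H₀.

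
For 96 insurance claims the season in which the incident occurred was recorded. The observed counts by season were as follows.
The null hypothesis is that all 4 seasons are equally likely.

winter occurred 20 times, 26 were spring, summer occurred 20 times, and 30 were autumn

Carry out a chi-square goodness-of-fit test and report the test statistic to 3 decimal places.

Expected count for each of the 4 categories: 96/4 = 24.
winter: (20 − 24)²/24 = 16/24 = 0.6667
spring: (26 − 24)²/24 = 4/24 = 0.1667
summer: (20 − 24)²/24 = 16/24 = 0.6667
autumn: (30 − 24)²/24 = 36/24 = 1.5000
Sum = 3.000

3.000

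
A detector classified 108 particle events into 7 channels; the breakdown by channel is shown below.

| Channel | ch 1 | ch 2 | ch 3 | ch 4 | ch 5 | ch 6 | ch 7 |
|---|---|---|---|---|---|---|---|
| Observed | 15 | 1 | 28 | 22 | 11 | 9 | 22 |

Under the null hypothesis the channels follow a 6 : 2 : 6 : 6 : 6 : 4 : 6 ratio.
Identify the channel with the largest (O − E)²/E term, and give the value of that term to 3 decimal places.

Ratio total = 36. Expected counts: 108×6/36 = 18, 108×2/36 = 6, 108×6/36 = 18, 108×6/36 = 18, 108×6/36 = 18, 108×4/36 = 12, 108×6/36 = 18.
χ² = (15−18)²/18 + (1−6)²/6 + (28−18)²/18 + (22−18)²/18 + (11−18)²/18 + (9−12)²/12 + (22−18)²/18
   = 0.5000 + 4.1667 + 5.5556 + 0.8889 + 2.7222 + 0.7500 + 0.8889
The largest term is for ch 3: 5.556.

ch 3, 5.556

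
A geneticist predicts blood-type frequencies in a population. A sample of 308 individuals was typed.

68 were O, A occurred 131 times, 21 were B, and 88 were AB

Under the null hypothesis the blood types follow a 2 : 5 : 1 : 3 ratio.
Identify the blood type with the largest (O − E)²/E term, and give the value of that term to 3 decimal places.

O, 2.571

Ratio total = 11. Expected counts: 308×2/11 = 56, 308×5/11 = 140, 308×1/11 = 28, 308×3/11 = 84.
O: (68 − 56)²/56 = 144/56 = 2.5714
A: (131 − 140)²/140 = 81/140 = 0.5786
B: (21 − 28)²/28 = 49/28 = 1.7500
AB: (88 − 84)²/84 = 16/84 = 0.1905
The largest term is for O: 2.571.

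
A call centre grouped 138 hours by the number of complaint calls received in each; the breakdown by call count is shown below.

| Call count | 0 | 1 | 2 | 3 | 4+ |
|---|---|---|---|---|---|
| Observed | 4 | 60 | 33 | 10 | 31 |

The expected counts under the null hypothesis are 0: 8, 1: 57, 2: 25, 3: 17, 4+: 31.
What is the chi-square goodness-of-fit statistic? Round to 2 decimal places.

0: (4 − 8)²/8 = 16/8 = 2.000
1: (60 − 57)²/57 = 9/57 = 0.158
2: (33 − 25)²/25 = 64/25 = 2.560
3: (10 − 17)²/17 = 49/17 = 2.882
4+: (31 − 31)²/31 = 0/31 = 0.000
Sum = 7.60

7.60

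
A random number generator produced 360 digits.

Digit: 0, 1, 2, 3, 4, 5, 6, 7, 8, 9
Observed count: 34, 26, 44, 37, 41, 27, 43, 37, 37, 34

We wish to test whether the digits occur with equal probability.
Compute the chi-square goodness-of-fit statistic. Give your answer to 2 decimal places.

9.17

Under H₀ each category has probability 1/10, so each expected count is 360/10 = 36.
χ² = (34−36)²/36 + (26−36)²/36 + (44−36)²/36 + (37−36)²/36 + (41−36)²/36 + (27−36)²/36 + (43−36)²/36 + (37−36)²/36 + (37−36)²/36 + (34−36)²/36
   = 0.111 + 2.778 + 1.778 + 0.028 + 0.694 + 2.250 + 1.361 + 0.028 + 0.028 + 0.111
Sum = 9.17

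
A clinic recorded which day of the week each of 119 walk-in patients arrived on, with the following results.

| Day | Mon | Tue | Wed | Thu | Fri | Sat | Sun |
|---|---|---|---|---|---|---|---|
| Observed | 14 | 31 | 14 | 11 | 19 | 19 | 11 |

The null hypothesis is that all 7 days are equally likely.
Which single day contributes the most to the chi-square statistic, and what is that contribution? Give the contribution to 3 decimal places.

Expected count for each of the 7 categories: 119/7 = 17.
χ² = (14−17)²/17 + (31−17)²/17 + (14−17)²/17 + (11−17)²/17 + (19−17)²/17 + (19−17)²/17 + (11−17)²/17
   = 0.5294 + 11.5294 + 0.5294 + 2.1176 + 0.2353 + 0.2353 + 2.1176
The largest term is for Tue: 11.529.

Tue, 11.529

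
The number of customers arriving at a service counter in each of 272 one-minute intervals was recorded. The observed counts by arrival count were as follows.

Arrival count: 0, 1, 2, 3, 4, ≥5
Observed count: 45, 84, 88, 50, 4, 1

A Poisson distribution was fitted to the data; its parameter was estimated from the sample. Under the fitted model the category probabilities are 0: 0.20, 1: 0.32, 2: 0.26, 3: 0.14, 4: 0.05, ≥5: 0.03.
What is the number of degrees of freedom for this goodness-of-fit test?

4

There are k = 6 categories and 1 parameter estimated from the data, so df = 6 − 1 − 1 = 4.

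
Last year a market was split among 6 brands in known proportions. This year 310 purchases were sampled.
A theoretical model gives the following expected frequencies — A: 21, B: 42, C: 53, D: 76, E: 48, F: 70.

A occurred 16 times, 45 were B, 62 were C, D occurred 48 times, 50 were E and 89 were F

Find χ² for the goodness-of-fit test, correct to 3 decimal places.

χ² = (16−21)²/21 + (45−42)²/42 + (62−53)²/53 + (48−76)²/76 + (50−48)²/48 + (89−70)²/70
   = 1.1905 + 0.2143 + 1.5283 + 10.3158 + 0.0833 + 5.1571
Sum = 18.489

18.489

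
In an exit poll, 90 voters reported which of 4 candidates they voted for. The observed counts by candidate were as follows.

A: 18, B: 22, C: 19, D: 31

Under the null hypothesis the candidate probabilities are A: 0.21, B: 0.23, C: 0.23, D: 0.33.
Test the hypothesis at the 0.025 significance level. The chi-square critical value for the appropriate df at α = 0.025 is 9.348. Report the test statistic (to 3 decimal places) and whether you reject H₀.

Expected counts E_i = n·p_i: 90×0.21 = 18.9, 90×0.23 = 20.7, 90×0.23 = 20.7, 90×0.33 = 29.7.
cat         O        E   (O−E)²/E
A          18     18.9     0.0429
B          22     20.7     0.0816
C          19     20.7     0.1396
D          31     29.7     0.0569
Sum = 0.321
df = 3. Since 0.321 < 9.348, we do not reject H₀.

0.321; do not reject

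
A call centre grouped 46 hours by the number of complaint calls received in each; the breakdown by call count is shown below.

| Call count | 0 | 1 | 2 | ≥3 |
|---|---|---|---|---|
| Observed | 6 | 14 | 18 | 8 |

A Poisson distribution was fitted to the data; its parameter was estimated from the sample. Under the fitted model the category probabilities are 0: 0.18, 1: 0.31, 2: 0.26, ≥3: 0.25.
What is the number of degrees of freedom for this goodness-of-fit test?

2

There are k = 4 categories and 1 parameter estimated from the data, so df = 4 − 1 − 1 = 2.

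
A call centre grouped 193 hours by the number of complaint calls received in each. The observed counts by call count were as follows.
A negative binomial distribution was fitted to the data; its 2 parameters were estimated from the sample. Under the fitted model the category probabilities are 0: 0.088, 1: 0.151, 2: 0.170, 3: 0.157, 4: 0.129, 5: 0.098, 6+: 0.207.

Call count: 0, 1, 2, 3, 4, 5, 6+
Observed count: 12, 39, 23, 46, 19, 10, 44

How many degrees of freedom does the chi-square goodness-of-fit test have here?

4

There are k = 7 categories and 2 parameters estimated from the data, so df = 7 − 1 − 2 = 4.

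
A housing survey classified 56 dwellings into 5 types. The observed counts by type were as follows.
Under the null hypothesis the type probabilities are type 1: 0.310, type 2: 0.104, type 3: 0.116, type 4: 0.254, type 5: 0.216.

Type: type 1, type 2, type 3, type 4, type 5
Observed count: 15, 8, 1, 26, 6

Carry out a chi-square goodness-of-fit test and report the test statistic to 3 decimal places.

18.605

Expected counts E_i = n·p_i: 56×0.310 = 17.36, 56×0.104 = 5.824, 56×0.116 = 6.496, 56×0.254 = 14.224, 56×0.216 = 12.096.
type 1: (15 − 17.36)²/17.36 = 5.5696/17.36 = 0.3208
type 2: (8 − 5.824)²/5.824 = 4.734976/5.824 = 0.8130
type 3: (1 − 6.496)²/6.496 = 30.206016/6.496 = 4.6499
type 4: (26 − 14.224)²/14.224 = 138.674176/14.224 = 9.7493
type 5: (6 − 12.096)²/12.096 = 37.161216/12.096 = 3.0722
Sum = 18.605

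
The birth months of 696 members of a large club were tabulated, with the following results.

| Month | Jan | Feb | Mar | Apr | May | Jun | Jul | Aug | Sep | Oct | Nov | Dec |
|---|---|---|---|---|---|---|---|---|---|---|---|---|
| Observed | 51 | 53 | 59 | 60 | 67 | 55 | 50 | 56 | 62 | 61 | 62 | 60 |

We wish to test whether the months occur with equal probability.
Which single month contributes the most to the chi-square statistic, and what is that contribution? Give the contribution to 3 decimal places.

May, 1.397

Expected count for each of the 12 categories: 696/12 = 58.
cat         O        E   (O−E)²/E
Jan        51       58     0.8448
Feb        53       58     0.4310
Mar        59       58     0.0172
Apr        60       58     0.0690
May        67       58     1.3966
Jun        55       58     0.1552
Jul        50       58     1.1034
Aug        56       58     0.0690
Sep        62       58     0.2759
Oct        61       58     0.1552
Nov        62       58     0.2759
Dec        60       58     0.0690
The largest term is for May: 1.397.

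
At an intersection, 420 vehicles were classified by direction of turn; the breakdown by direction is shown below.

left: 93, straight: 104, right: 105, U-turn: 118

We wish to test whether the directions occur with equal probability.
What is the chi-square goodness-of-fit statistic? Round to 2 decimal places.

Expected count for each of the 4 categories: 420/4 = 105.
χ² = (93−105)²/105 + (104−105)²/105 + (105−105)²/105 + (118−105)²/105
   = 1.371 + 0.010 + 0.000 + 1.610
Sum = 2.99

2.99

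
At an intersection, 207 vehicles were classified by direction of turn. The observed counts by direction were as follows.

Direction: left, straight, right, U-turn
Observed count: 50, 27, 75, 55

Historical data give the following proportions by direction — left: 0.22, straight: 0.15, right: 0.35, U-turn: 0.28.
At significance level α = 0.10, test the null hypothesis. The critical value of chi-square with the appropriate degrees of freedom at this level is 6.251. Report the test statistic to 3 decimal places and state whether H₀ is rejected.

1.206; do not reject

Expected counts E_i = n·p_i: 207×0.22 = 45.54, 207×0.15 = 31.05, 207×0.35 = 72.45, 207×0.28 = 57.96.
cat           O        E   (O−E)²/E
left         50    45.54     0.4368
straight     27    31.05     0.5283
right        75    72.45     0.0898
U-turn       55    57.96     0.1512
Sum = 1.206
df = 3. Since 1.206 < 6.251, we do not reject H₀.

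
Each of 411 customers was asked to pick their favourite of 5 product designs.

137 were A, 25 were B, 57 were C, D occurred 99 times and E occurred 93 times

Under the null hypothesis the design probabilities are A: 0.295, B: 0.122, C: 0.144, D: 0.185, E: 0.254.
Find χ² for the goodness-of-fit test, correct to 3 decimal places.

22.914

Expected counts E_i = n·p_i: 411×0.295 = 121.245, 411×0.122 = 50.142, 411×0.144 = 59.184, 411×0.185 = 76.035, 411×0.254 = 104.394.
χ² = (137−121.245)²/121.245 + (25−50.142)²/50.142 + (57−59.184)²/59.184 + (99−76.035)²/76.035 + (93−104.394)²/104.394
   = 2.0473 + 12.6066 + 0.0806 + 6.9362 + 1.2436
Sum = 22.914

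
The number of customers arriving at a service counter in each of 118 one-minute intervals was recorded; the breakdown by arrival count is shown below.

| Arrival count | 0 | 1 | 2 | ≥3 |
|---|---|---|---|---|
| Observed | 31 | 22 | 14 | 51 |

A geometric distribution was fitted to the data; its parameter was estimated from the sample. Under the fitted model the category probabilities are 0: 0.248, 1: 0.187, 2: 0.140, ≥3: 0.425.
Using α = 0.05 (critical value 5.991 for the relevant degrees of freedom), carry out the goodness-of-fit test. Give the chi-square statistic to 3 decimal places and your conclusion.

Expected counts E_i = n·p_i: 118×0.248 = 29.264, 118×0.187 = 22.066, 118×0.140 = 16.52, 118×0.425 = 50.15.
0: (31 − 29.264)²/29.264 = 3.013696/29.264 = 0.1030
1: (22 − 22.066)²/22.066 = 0.004356/22.066 = 0.0002
2: (14 − 16.52)²/16.52 = 6.3504/16.52 = 0.3844
≥3: (51 − 50.15)²/50.15 = 0.7225/50.15 = 0.0144
Sum = 0.502
df = 2. Since 0.502 < 5.991, we do not reject H₀.

0.502; do not reject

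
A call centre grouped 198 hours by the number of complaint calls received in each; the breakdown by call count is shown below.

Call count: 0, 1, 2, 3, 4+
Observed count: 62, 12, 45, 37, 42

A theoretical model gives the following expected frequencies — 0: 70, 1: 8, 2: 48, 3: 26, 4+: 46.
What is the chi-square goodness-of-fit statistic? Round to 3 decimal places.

cat         O        E   (O−E)²/E
0          62       70     0.9143
1          12        8     2.0000
2          45       48     0.1875
3          37       26     4.6538
4+         42       46     0.3478
Sum = 8.103

8.103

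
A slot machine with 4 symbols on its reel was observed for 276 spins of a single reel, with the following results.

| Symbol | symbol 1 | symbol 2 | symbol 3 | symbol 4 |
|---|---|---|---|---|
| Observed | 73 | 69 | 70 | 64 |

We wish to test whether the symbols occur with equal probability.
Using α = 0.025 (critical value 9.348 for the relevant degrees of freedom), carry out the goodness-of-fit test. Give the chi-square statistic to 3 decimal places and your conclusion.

Expected count for each of the 4 categories: 276/4 = 69.
cat           O        E   (O−E)²/E
symbol 1     73       69     0.2319
symbol 2     69       69     0.0000
symbol 3     70       69     0.0145
symbol 4     64       69     0.3623
Sum = 0.609
df = 3. Since 0.609 < 9.348, we do not reject H₀.

0.609; do not reject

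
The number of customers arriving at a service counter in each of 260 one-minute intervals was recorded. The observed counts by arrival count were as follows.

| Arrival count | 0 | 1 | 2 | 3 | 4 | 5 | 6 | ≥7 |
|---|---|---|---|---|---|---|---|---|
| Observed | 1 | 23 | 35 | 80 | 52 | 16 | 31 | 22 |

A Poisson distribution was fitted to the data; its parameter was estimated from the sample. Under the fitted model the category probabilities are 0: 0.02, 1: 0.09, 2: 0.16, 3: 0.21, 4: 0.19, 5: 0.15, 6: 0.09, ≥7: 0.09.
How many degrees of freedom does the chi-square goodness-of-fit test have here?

6

There are k = 8 categories and 1 parameter estimated from the data, so df = 8 − 1 − 1 = 6.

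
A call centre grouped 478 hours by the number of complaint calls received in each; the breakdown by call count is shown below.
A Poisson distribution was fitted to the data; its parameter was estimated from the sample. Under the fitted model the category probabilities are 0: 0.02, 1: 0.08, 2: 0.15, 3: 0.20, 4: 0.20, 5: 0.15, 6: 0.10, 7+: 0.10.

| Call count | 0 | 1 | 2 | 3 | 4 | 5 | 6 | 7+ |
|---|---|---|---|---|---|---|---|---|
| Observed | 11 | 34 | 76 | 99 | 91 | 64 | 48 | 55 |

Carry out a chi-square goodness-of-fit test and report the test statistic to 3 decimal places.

3.199

Expected counts E_i = n·p_i: 478×0.02 = 9.56, 478×0.08 = 38.24, 478×0.15 = 71.7, 478×0.20 = 95.6, 478×0.20 = 95.6, 478×0.15 = 71.7, 478×0.10 = 47.8, 478×0.10 = 47.8.
0: (11 − 9.56)²/9.56 = 2.0736/9.56 = 0.2169
1: (34 − 38.24)²/38.24 = 17.9776/38.24 = 0.4701
2: (76 − 71.7)²/71.7 = 18.49/71.7 = 0.2579
3: (99 − 95.6)²/95.6 = 11.56/95.6 = 0.1209
4: (91 − 95.6)²/95.6 = 21.16/95.6 = 0.2213
5: (64 − 71.7)²/71.7 = 59.29/71.7 = 0.8269
6: (48 − 47.8)²/47.8 = 0.04/47.8 = 0.0008
7+: (55 − 47.8)²/47.8 = 51.84/47.8 = 1.0845
Sum = 3.199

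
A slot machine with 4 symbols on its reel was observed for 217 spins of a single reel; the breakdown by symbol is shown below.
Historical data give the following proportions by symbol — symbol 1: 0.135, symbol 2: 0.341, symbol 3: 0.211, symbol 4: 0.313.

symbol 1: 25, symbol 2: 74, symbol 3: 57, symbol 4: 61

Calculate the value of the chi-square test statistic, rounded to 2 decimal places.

4.08

Expected counts E_i = n·p_i: 217×0.135 = 29.295, 217×0.341 = 73.997, 217×0.211 = 45.787, 217×0.313 = 67.921.
symbol 1: (25 − 29.295)²/29.295 = 18.447025/29.295 = 0.630
symbol 2: (74 − 73.997)²/73.997 = 0.000009/73.997 = 0.000
symbol 3: (57 − 45.787)²/45.787 = 125.731369/45.787 = 2.746
symbol 4: (61 − 67.921)²/67.921 = 47.900241/67.921 = 0.705
Sum = 4.08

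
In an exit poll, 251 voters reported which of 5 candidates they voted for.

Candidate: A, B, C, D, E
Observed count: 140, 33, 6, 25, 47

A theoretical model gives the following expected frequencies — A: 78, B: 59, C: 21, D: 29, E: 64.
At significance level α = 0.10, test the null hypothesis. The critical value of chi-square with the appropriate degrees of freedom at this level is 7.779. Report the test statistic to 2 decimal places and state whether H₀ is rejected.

76.52; reject

cat         O        E   (O−E)²/E
A         140       78     49.282
B          33       59     11.458
C           6       21     10.714
D          25       29      0.552
E          47       64      4.516
Sum = 76.52
df = 4. Since 76.52 > 7.779, we reject H₀.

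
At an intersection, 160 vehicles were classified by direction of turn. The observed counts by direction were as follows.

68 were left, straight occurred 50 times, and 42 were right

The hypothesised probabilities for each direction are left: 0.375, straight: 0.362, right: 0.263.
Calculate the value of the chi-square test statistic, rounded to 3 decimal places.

2.150

Expected counts E_i = n·p_i: 160×0.375 = 60, 160×0.362 = 57.92, 160×0.263 = 42.08.
χ² = (68−60)²/60 + (50−57.92)²/57.92 + (42−42.08)²/42.08
   = 1.0667 + 1.0830 + 0.0002
Sum = 2.150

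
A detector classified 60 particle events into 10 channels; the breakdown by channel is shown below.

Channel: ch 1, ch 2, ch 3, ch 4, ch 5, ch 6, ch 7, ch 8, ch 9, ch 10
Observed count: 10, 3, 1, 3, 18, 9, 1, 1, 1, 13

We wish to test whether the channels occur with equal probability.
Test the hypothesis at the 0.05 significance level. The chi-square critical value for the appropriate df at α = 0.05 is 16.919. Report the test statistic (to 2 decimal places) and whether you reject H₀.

Expected count for each of the 10 categories: 60/10 = 6.
ch 1: (10 − 6)²/6 = 16/6 = 2.667
ch 2: (3 − 6)²/6 = 9/6 = 1.500
ch 3: (1 − 6)²/6 = 25/6 = 4.167
ch 4: (3 − 6)²/6 = 9/6 = 1.500
ch 5: (18 − 6)²/6 = 144/6 = 24.000
ch 6: (9 − 6)²/6 = 9/6 = 1.500
ch 7: (1 − 6)²/6 = 25/6 = 4.167
ch 8: (1 − 6)²/6 = 25/6 = 4.167
ch 9: (1 − 6)²/6 = 25/6 = 4.167
ch 10: (13 − 6)²/6 = 49/6 = 8.167
Sum = 56.00
df = 9. Since 56.00 > 16.919, we reject H₀.

56.00; reject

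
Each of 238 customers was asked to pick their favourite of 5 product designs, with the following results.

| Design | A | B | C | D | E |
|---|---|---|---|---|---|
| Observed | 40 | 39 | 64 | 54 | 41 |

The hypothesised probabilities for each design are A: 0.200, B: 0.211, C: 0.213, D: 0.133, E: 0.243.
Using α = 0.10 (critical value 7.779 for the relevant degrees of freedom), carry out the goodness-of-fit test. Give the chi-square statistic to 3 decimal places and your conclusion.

Expected counts E_i = n·p_i: 238×0.200 = 47.6, 238×0.211 = 50.218, 238×0.213 = 50.694, 238×0.133 = 31.654, 238×0.243 = 57.834.
χ² = (40−47.6)²/47.6 + (39−50.218)²/50.218 + (64−50.694)²/50.694 + (54−31.654)²/31.654 + (41−57.834)²/57.834
   = 1.2134 + 2.5059 + 3.4925 + 15.7751 + 4.8999
Sum = 27.887
df = 4. Since 27.887 > 7.779, we reject H₀.

27.887; reject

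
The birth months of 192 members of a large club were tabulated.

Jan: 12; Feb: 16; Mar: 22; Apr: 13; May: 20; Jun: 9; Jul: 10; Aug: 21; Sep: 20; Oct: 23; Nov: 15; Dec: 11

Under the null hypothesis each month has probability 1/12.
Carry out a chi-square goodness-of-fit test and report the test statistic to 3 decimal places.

17.375

Under H₀ each category has probability 1/12, so each expected count is 192/12 = 16.
cat         O        E   (O−E)²/E
Jan        12       16     1.0000
Feb        16       16     0.0000
Mar        22       16     2.2500
Apr        13       16     0.5625
May        20       16     1.0000
Jun         9       16     3.0625
Jul        10       16     2.2500
Aug        21       16     1.5625
Sep        20       16     1.0000
Oct        23       16     3.0625
Nov        15       16     0.0625
Dec        11       16     1.5625
Sum = 17.375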